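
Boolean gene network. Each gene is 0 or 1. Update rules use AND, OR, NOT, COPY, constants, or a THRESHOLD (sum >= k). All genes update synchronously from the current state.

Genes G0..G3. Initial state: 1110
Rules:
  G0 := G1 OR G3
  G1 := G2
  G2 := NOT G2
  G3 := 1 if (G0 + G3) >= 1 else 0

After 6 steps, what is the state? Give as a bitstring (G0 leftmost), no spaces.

Step 1: G0=G1|G3=1|0=1 G1=G2=1 G2=NOT G2=NOT 1=0 G3=(1+0>=1)=1 -> 1101
Step 2: G0=G1|G3=1|1=1 G1=G2=0 G2=NOT G2=NOT 0=1 G3=(1+1>=1)=1 -> 1011
Step 3: G0=G1|G3=0|1=1 G1=G2=1 G2=NOT G2=NOT 1=0 G3=(1+1>=1)=1 -> 1101
Step 4: G0=G1|G3=1|1=1 G1=G2=0 G2=NOT G2=NOT 0=1 G3=(1+1>=1)=1 -> 1011
Step 5: G0=G1|G3=0|1=1 G1=G2=1 G2=NOT G2=NOT 1=0 G3=(1+1>=1)=1 -> 1101
Step 6: G0=G1|G3=1|1=1 G1=G2=0 G2=NOT G2=NOT 0=1 G3=(1+1>=1)=1 -> 1011

1011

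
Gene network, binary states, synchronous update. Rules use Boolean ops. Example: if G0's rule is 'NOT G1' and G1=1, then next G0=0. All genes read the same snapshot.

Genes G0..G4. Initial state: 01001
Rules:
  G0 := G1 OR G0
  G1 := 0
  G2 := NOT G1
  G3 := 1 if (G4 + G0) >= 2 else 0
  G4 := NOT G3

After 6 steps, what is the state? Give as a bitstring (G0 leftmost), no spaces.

Step 1: G0=G1|G0=1|0=1 G1=0(const) G2=NOT G1=NOT 1=0 G3=(1+0>=2)=0 G4=NOT G3=NOT 0=1 -> 10001
Step 2: G0=G1|G0=0|1=1 G1=0(const) G2=NOT G1=NOT 0=1 G3=(1+1>=2)=1 G4=NOT G3=NOT 0=1 -> 10111
Step 3: G0=G1|G0=0|1=1 G1=0(const) G2=NOT G1=NOT 0=1 G3=(1+1>=2)=1 G4=NOT G3=NOT 1=0 -> 10110
Step 4: G0=G1|G0=0|1=1 G1=0(const) G2=NOT G1=NOT 0=1 G3=(0+1>=2)=0 G4=NOT G3=NOT 1=0 -> 10100
Step 5: G0=G1|G0=0|1=1 G1=0(const) G2=NOT G1=NOT 0=1 G3=(0+1>=2)=0 G4=NOT G3=NOT 0=1 -> 10101
Step 6: G0=G1|G0=0|1=1 G1=0(const) G2=NOT G1=NOT 0=1 G3=(1+1>=2)=1 G4=NOT G3=NOT 0=1 -> 10111

10111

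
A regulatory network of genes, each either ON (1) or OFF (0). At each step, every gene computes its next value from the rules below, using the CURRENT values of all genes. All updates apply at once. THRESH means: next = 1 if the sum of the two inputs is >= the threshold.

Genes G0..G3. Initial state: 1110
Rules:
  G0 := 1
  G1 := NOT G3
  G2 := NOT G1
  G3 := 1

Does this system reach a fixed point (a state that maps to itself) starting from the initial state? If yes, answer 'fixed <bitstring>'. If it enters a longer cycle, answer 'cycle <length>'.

Step 0: 1110
Step 1: G0=1(const) G1=NOT G3=NOT 0=1 G2=NOT G1=NOT 1=0 G3=1(const) -> 1101
Step 2: G0=1(const) G1=NOT G3=NOT 1=0 G2=NOT G1=NOT 1=0 G3=1(const) -> 1001
Step 3: G0=1(const) G1=NOT G3=NOT 1=0 G2=NOT G1=NOT 0=1 G3=1(const) -> 1011
Step 4: G0=1(const) G1=NOT G3=NOT 1=0 G2=NOT G1=NOT 0=1 G3=1(const) -> 1011
Fixed point reached at step 3: 1011

Answer: fixed 1011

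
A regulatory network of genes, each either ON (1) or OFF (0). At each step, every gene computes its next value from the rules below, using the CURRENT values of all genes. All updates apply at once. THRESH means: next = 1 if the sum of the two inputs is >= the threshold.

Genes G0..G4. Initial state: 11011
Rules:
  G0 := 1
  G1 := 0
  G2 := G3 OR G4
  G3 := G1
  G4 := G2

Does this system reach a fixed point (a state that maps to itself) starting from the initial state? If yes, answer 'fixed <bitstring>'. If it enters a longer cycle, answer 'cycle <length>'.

Answer: fixed 10101

Derivation:
Step 0: 11011
Step 1: G0=1(const) G1=0(const) G2=G3|G4=1|1=1 G3=G1=1 G4=G2=0 -> 10110
Step 2: G0=1(const) G1=0(const) G2=G3|G4=1|0=1 G3=G1=0 G4=G2=1 -> 10101
Step 3: G0=1(const) G1=0(const) G2=G3|G4=0|1=1 G3=G1=0 G4=G2=1 -> 10101
Fixed point reached at step 2: 10101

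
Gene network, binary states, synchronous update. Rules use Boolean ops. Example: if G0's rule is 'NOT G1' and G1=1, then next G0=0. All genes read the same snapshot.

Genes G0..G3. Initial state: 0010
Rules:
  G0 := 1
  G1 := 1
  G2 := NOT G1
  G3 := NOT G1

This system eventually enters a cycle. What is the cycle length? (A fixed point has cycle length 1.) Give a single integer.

Answer: 1

Derivation:
Step 0: 0010
Step 1: G0=1(const) G1=1(const) G2=NOT G1=NOT 0=1 G3=NOT G1=NOT 0=1 -> 1111
Step 2: G0=1(const) G1=1(const) G2=NOT G1=NOT 1=0 G3=NOT G1=NOT 1=0 -> 1100
Step 3: G0=1(const) G1=1(const) G2=NOT G1=NOT 1=0 G3=NOT G1=NOT 1=0 -> 1100
State from step 3 equals state from step 2 -> cycle length 1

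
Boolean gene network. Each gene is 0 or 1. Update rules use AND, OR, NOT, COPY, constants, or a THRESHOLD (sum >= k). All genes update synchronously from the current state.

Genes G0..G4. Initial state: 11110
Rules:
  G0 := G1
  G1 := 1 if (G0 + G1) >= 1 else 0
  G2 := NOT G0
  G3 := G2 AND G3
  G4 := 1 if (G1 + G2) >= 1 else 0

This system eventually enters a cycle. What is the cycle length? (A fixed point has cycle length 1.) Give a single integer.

Answer: 1

Derivation:
Step 0: 11110
Step 1: G0=G1=1 G1=(1+1>=1)=1 G2=NOT G0=NOT 1=0 G3=G2&G3=1&1=1 G4=(1+1>=1)=1 -> 11011
Step 2: G0=G1=1 G1=(1+1>=1)=1 G2=NOT G0=NOT 1=0 G3=G2&G3=0&1=0 G4=(1+0>=1)=1 -> 11001
Step 3: G0=G1=1 G1=(1+1>=1)=1 G2=NOT G0=NOT 1=0 G3=G2&G3=0&0=0 G4=(1+0>=1)=1 -> 11001
State from step 3 equals state from step 2 -> cycle length 1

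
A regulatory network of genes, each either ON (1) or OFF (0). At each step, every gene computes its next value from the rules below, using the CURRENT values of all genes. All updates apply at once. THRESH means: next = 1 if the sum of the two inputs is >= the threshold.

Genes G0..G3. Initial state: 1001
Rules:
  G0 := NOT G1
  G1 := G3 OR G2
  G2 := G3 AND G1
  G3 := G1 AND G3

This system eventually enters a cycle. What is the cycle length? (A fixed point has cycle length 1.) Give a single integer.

Answer: 1

Derivation:
Step 0: 1001
Step 1: G0=NOT G1=NOT 0=1 G1=G3|G2=1|0=1 G2=G3&G1=1&0=0 G3=G1&G3=0&1=0 -> 1100
Step 2: G0=NOT G1=NOT 1=0 G1=G3|G2=0|0=0 G2=G3&G1=0&1=0 G3=G1&G3=1&0=0 -> 0000
Step 3: G0=NOT G1=NOT 0=1 G1=G3|G2=0|0=0 G2=G3&G1=0&0=0 G3=G1&G3=0&0=0 -> 1000
Step 4: G0=NOT G1=NOT 0=1 G1=G3|G2=0|0=0 G2=G3&G1=0&0=0 G3=G1&G3=0&0=0 -> 1000
State from step 4 equals state from step 3 -> cycle length 1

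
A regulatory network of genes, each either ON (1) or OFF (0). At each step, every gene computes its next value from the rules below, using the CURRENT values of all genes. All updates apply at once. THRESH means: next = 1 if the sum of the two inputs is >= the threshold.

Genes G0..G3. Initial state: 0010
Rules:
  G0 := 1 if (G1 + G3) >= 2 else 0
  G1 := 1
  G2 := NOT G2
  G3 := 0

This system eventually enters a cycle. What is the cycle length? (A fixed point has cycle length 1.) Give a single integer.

Step 0: 0010
Step 1: G0=(0+0>=2)=0 G1=1(const) G2=NOT G2=NOT 1=0 G3=0(const) -> 0100
Step 2: G0=(1+0>=2)=0 G1=1(const) G2=NOT G2=NOT 0=1 G3=0(const) -> 0110
Step 3: G0=(1+0>=2)=0 G1=1(const) G2=NOT G2=NOT 1=0 G3=0(const) -> 0100
State from step 3 equals state from step 1 -> cycle length 2

Answer: 2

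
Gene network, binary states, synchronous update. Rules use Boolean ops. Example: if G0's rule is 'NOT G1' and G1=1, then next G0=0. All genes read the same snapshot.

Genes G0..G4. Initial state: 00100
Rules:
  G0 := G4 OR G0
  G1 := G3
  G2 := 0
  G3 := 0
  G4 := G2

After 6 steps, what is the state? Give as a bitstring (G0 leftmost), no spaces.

Step 1: G0=G4|G0=0|0=0 G1=G3=0 G2=0(const) G3=0(const) G4=G2=1 -> 00001
Step 2: G0=G4|G0=1|0=1 G1=G3=0 G2=0(const) G3=0(const) G4=G2=0 -> 10000
Step 3: G0=G4|G0=0|1=1 G1=G3=0 G2=0(const) G3=0(const) G4=G2=0 -> 10000
Step 4: G0=G4|G0=0|1=1 G1=G3=0 G2=0(const) G3=0(const) G4=G2=0 -> 10000
Step 5: G0=G4|G0=0|1=1 G1=G3=0 G2=0(const) G3=0(const) G4=G2=0 -> 10000
Step 6: G0=G4|G0=0|1=1 G1=G3=0 G2=0(const) G3=0(const) G4=G2=0 -> 10000

10000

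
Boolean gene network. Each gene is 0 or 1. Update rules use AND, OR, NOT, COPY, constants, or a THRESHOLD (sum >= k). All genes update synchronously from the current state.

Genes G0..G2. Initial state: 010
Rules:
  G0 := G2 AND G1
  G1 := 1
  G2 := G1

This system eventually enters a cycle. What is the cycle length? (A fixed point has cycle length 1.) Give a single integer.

Answer: 1

Derivation:
Step 0: 010
Step 1: G0=G2&G1=0&1=0 G1=1(const) G2=G1=1 -> 011
Step 2: G0=G2&G1=1&1=1 G1=1(const) G2=G1=1 -> 111
Step 3: G0=G2&G1=1&1=1 G1=1(const) G2=G1=1 -> 111
State from step 3 equals state from step 2 -> cycle length 1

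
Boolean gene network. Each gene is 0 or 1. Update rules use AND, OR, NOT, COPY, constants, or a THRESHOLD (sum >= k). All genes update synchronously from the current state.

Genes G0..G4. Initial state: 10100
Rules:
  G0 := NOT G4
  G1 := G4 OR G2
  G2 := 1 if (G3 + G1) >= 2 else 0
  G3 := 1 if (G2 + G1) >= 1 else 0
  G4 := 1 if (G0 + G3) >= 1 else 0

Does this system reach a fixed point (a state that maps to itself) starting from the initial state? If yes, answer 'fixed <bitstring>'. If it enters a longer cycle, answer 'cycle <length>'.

Step 0: 10100
Step 1: G0=NOT G4=NOT 0=1 G1=G4|G2=0|1=1 G2=(0+0>=2)=0 G3=(1+0>=1)=1 G4=(1+0>=1)=1 -> 11011
Step 2: G0=NOT G4=NOT 1=0 G1=G4|G2=1|0=1 G2=(1+1>=2)=1 G3=(0+1>=1)=1 G4=(1+1>=1)=1 -> 01111
Step 3: G0=NOT G4=NOT 1=0 G1=G4|G2=1|1=1 G2=(1+1>=2)=1 G3=(1+1>=1)=1 G4=(0+1>=1)=1 -> 01111
Fixed point reached at step 2: 01111

Answer: fixed 01111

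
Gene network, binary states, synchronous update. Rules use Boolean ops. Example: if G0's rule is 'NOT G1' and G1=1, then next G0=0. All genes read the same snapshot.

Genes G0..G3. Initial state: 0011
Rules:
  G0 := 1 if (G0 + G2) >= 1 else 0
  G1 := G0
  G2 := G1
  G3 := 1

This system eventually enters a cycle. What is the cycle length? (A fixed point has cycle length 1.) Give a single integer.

Answer: 1

Derivation:
Step 0: 0011
Step 1: G0=(0+1>=1)=1 G1=G0=0 G2=G1=0 G3=1(const) -> 1001
Step 2: G0=(1+0>=1)=1 G1=G0=1 G2=G1=0 G3=1(const) -> 1101
Step 3: G0=(1+0>=1)=1 G1=G0=1 G2=G1=1 G3=1(const) -> 1111
Step 4: G0=(1+1>=1)=1 G1=G0=1 G2=G1=1 G3=1(const) -> 1111
State from step 4 equals state from step 3 -> cycle length 1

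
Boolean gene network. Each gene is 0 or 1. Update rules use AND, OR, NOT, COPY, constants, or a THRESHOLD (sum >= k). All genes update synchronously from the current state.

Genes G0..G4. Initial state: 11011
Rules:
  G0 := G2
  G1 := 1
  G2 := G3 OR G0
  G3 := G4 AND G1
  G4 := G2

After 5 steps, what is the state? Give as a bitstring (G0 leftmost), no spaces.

Step 1: G0=G2=0 G1=1(const) G2=G3|G0=1|1=1 G3=G4&G1=1&1=1 G4=G2=0 -> 01110
Step 2: G0=G2=1 G1=1(const) G2=G3|G0=1|0=1 G3=G4&G1=0&1=0 G4=G2=1 -> 11101
Step 3: G0=G2=1 G1=1(const) G2=G3|G0=0|1=1 G3=G4&G1=1&1=1 G4=G2=1 -> 11111
Step 4: G0=G2=1 G1=1(const) G2=G3|G0=1|1=1 G3=G4&G1=1&1=1 G4=G2=1 -> 11111
Step 5: G0=G2=1 G1=1(const) G2=G3|G0=1|1=1 G3=G4&G1=1&1=1 G4=G2=1 -> 11111

11111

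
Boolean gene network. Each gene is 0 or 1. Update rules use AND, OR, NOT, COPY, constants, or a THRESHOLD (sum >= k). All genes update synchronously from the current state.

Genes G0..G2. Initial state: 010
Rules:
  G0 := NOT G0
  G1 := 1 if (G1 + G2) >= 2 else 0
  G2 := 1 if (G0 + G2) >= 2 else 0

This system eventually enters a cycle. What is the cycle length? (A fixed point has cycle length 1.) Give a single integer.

Step 0: 010
Step 1: G0=NOT G0=NOT 0=1 G1=(1+0>=2)=0 G2=(0+0>=2)=0 -> 100
Step 2: G0=NOT G0=NOT 1=0 G1=(0+0>=2)=0 G2=(1+0>=2)=0 -> 000
Step 3: G0=NOT G0=NOT 0=1 G1=(0+0>=2)=0 G2=(0+0>=2)=0 -> 100
State from step 3 equals state from step 1 -> cycle length 2

Answer: 2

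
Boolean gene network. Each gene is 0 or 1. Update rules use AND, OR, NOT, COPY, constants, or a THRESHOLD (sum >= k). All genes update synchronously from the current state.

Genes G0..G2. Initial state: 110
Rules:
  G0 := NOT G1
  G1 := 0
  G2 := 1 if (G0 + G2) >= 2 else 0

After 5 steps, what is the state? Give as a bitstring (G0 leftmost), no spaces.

Step 1: G0=NOT G1=NOT 1=0 G1=0(const) G2=(1+0>=2)=0 -> 000
Step 2: G0=NOT G1=NOT 0=1 G1=0(const) G2=(0+0>=2)=0 -> 100
Step 3: G0=NOT G1=NOT 0=1 G1=0(const) G2=(1+0>=2)=0 -> 100
Step 4: G0=NOT G1=NOT 0=1 G1=0(const) G2=(1+0>=2)=0 -> 100
Step 5: G0=NOT G1=NOT 0=1 G1=0(const) G2=(1+0>=2)=0 -> 100

100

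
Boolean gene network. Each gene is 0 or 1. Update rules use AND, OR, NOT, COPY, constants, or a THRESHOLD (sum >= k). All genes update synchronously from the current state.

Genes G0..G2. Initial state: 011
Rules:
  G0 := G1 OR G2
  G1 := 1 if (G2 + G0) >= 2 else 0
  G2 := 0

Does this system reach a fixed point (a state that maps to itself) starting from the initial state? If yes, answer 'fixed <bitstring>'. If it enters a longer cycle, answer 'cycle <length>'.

Answer: fixed 000

Derivation:
Step 0: 011
Step 1: G0=G1|G2=1|1=1 G1=(1+0>=2)=0 G2=0(const) -> 100
Step 2: G0=G1|G2=0|0=0 G1=(0+1>=2)=0 G2=0(const) -> 000
Step 3: G0=G1|G2=0|0=0 G1=(0+0>=2)=0 G2=0(const) -> 000
Fixed point reached at step 2: 000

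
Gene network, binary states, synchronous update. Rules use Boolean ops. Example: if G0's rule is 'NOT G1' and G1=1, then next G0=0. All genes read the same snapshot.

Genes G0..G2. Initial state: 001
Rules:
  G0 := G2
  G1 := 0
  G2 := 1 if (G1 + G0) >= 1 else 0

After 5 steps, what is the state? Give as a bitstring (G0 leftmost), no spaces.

Step 1: G0=G2=1 G1=0(const) G2=(0+0>=1)=0 -> 100
Step 2: G0=G2=0 G1=0(const) G2=(0+1>=1)=1 -> 001
Step 3: G0=G2=1 G1=0(const) G2=(0+0>=1)=0 -> 100
Step 4: G0=G2=0 G1=0(const) G2=(0+1>=1)=1 -> 001
Step 5: G0=G2=1 G1=0(const) G2=(0+0>=1)=0 -> 100

100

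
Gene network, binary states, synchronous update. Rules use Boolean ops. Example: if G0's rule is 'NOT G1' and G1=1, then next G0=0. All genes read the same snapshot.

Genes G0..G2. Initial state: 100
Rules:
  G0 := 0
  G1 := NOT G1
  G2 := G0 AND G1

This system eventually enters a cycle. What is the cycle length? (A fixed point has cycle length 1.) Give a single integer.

Step 0: 100
Step 1: G0=0(const) G1=NOT G1=NOT 0=1 G2=G0&G1=1&0=0 -> 010
Step 2: G0=0(const) G1=NOT G1=NOT 1=0 G2=G0&G1=0&1=0 -> 000
Step 3: G0=0(const) G1=NOT G1=NOT 0=1 G2=G0&G1=0&0=0 -> 010
State from step 3 equals state from step 1 -> cycle length 2

Answer: 2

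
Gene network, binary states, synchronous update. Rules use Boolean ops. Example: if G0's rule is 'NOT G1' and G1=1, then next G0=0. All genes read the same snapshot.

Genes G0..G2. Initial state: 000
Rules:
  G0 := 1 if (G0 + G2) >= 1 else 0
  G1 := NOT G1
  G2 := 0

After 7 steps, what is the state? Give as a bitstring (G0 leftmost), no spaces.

Step 1: G0=(0+0>=1)=0 G1=NOT G1=NOT 0=1 G2=0(const) -> 010
Step 2: G0=(0+0>=1)=0 G1=NOT G1=NOT 1=0 G2=0(const) -> 000
Step 3: G0=(0+0>=1)=0 G1=NOT G1=NOT 0=1 G2=0(const) -> 010
Step 4: G0=(0+0>=1)=0 G1=NOT G1=NOT 1=0 G2=0(const) -> 000
Step 5: G0=(0+0>=1)=0 G1=NOT G1=NOT 0=1 G2=0(const) -> 010
Step 6: G0=(0+0>=1)=0 G1=NOT G1=NOT 1=0 G2=0(const) -> 000
Step 7: G0=(0+0>=1)=0 G1=NOT G1=NOT 0=1 G2=0(const) -> 010

010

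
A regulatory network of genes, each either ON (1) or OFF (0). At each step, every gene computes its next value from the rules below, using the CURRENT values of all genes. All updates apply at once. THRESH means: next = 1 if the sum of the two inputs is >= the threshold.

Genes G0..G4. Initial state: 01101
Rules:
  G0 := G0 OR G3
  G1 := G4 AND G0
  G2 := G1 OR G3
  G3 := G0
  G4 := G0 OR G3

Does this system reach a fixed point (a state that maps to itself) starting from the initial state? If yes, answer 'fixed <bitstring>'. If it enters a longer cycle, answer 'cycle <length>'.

Answer: fixed 00000

Derivation:
Step 0: 01101
Step 1: G0=G0|G3=0|0=0 G1=G4&G0=1&0=0 G2=G1|G3=1|0=1 G3=G0=0 G4=G0|G3=0|0=0 -> 00100
Step 2: G0=G0|G3=0|0=0 G1=G4&G0=0&0=0 G2=G1|G3=0|0=0 G3=G0=0 G4=G0|G3=0|0=0 -> 00000
Step 3: G0=G0|G3=0|0=0 G1=G4&G0=0&0=0 G2=G1|G3=0|0=0 G3=G0=0 G4=G0|G3=0|0=0 -> 00000
Fixed point reached at step 2: 00000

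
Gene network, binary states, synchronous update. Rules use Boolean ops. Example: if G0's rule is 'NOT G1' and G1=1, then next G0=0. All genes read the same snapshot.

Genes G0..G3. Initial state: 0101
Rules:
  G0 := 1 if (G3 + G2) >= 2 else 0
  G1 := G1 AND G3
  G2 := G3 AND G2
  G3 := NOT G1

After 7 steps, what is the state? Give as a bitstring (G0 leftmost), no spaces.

Step 1: G0=(1+0>=2)=0 G1=G1&G3=1&1=1 G2=G3&G2=1&0=0 G3=NOT G1=NOT 1=0 -> 0100
Step 2: G0=(0+0>=2)=0 G1=G1&G3=1&0=0 G2=G3&G2=0&0=0 G3=NOT G1=NOT 1=0 -> 0000
Step 3: G0=(0+0>=2)=0 G1=G1&G3=0&0=0 G2=G3&G2=0&0=0 G3=NOT G1=NOT 0=1 -> 0001
Step 4: G0=(1+0>=2)=0 G1=G1&G3=0&1=0 G2=G3&G2=1&0=0 G3=NOT G1=NOT 0=1 -> 0001
Step 5: G0=(1+0>=2)=0 G1=G1&G3=0&1=0 G2=G3&G2=1&0=0 G3=NOT G1=NOT 0=1 -> 0001
Step 6: G0=(1+0>=2)=0 G1=G1&G3=0&1=0 G2=G3&G2=1&0=0 G3=NOT G1=NOT 0=1 -> 0001
Step 7: G0=(1+0>=2)=0 G1=G1&G3=0&1=0 G2=G3&G2=1&0=0 G3=NOT G1=NOT 0=1 -> 0001

0001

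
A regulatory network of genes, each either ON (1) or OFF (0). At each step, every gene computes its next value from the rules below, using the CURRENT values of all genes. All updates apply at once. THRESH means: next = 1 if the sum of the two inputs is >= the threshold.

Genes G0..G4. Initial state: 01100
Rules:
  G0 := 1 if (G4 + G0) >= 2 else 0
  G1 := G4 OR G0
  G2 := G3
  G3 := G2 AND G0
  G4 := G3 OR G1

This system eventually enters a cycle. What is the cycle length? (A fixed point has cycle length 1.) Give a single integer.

Step 0: 01100
Step 1: G0=(0+0>=2)=0 G1=G4|G0=0|0=0 G2=G3=0 G3=G2&G0=1&0=0 G4=G3|G1=0|1=1 -> 00001
Step 2: G0=(1+0>=2)=0 G1=G4|G0=1|0=1 G2=G3=0 G3=G2&G0=0&0=0 G4=G3|G1=0|0=0 -> 01000
Step 3: G0=(0+0>=2)=0 G1=G4|G0=0|0=0 G2=G3=0 G3=G2&G0=0&0=0 G4=G3|G1=0|1=1 -> 00001
State from step 3 equals state from step 1 -> cycle length 2

Answer: 2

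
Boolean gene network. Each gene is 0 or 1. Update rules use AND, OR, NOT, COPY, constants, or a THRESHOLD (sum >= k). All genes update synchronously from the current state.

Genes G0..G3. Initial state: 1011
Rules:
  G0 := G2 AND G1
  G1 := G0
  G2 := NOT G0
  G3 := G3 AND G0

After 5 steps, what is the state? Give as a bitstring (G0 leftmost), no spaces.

Step 1: G0=G2&G1=1&0=0 G1=G0=1 G2=NOT G0=NOT 1=0 G3=G3&G0=1&1=1 -> 0101
Step 2: G0=G2&G1=0&1=0 G1=G0=0 G2=NOT G0=NOT 0=1 G3=G3&G0=1&0=0 -> 0010
Step 3: G0=G2&G1=1&0=0 G1=G0=0 G2=NOT G0=NOT 0=1 G3=G3&G0=0&0=0 -> 0010
Step 4: G0=G2&G1=1&0=0 G1=G0=0 G2=NOT G0=NOT 0=1 G3=G3&G0=0&0=0 -> 0010
Step 5: G0=G2&G1=1&0=0 G1=G0=0 G2=NOT G0=NOT 0=1 G3=G3&G0=0&0=0 -> 0010

0010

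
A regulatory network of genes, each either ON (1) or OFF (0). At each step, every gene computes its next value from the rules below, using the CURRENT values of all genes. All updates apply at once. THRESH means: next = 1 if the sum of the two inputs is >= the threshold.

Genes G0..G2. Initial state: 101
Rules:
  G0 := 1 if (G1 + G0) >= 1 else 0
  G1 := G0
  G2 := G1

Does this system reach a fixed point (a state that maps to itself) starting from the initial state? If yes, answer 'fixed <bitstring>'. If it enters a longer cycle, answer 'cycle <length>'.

Answer: fixed 111

Derivation:
Step 0: 101
Step 1: G0=(0+1>=1)=1 G1=G0=1 G2=G1=0 -> 110
Step 2: G0=(1+1>=1)=1 G1=G0=1 G2=G1=1 -> 111
Step 3: G0=(1+1>=1)=1 G1=G0=1 G2=G1=1 -> 111
Fixed point reached at step 2: 111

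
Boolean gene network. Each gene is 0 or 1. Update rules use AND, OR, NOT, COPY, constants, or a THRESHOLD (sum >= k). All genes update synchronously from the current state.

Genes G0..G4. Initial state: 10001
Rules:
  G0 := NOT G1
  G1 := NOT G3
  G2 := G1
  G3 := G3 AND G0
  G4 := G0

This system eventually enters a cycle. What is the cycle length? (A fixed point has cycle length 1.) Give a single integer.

Step 0: 10001
Step 1: G0=NOT G1=NOT 0=1 G1=NOT G3=NOT 0=1 G2=G1=0 G3=G3&G0=0&1=0 G4=G0=1 -> 11001
Step 2: G0=NOT G1=NOT 1=0 G1=NOT G3=NOT 0=1 G2=G1=1 G3=G3&G0=0&1=0 G4=G0=1 -> 01101
Step 3: G0=NOT G1=NOT 1=0 G1=NOT G3=NOT 0=1 G2=G1=1 G3=G3&G0=0&0=0 G4=G0=0 -> 01100
Step 4: G0=NOT G1=NOT 1=0 G1=NOT G3=NOT 0=1 G2=G1=1 G3=G3&G0=0&0=0 G4=G0=0 -> 01100
State from step 4 equals state from step 3 -> cycle length 1

Answer: 1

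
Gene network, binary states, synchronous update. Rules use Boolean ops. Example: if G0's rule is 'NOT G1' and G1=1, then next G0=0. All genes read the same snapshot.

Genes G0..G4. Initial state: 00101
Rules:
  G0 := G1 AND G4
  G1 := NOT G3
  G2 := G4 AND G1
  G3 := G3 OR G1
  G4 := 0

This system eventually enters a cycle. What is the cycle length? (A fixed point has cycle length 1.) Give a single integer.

Step 0: 00101
Step 1: G0=G1&G4=0&1=0 G1=NOT G3=NOT 0=1 G2=G4&G1=1&0=0 G3=G3|G1=0|0=0 G4=0(const) -> 01000
Step 2: G0=G1&G4=1&0=0 G1=NOT G3=NOT 0=1 G2=G4&G1=0&1=0 G3=G3|G1=0|1=1 G4=0(const) -> 01010
Step 3: G0=G1&G4=1&0=0 G1=NOT G3=NOT 1=0 G2=G4&G1=0&1=0 G3=G3|G1=1|1=1 G4=0(const) -> 00010
Step 4: G0=G1&G4=0&0=0 G1=NOT G3=NOT 1=0 G2=G4&G1=0&0=0 G3=G3|G1=1|0=1 G4=0(const) -> 00010
State from step 4 equals state from step 3 -> cycle length 1

Answer: 1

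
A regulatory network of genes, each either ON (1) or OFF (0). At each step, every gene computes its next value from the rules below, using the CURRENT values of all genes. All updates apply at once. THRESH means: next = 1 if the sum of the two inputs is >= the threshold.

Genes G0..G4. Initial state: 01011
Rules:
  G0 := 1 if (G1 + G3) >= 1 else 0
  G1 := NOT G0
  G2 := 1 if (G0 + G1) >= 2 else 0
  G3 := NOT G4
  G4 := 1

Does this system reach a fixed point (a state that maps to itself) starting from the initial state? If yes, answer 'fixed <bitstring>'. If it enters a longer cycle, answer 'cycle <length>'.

Step 0: 01011
Step 1: G0=(1+1>=1)=1 G1=NOT G0=NOT 0=1 G2=(0+1>=2)=0 G3=NOT G4=NOT 1=0 G4=1(const) -> 11001
Step 2: G0=(1+0>=1)=1 G1=NOT G0=NOT 1=0 G2=(1+1>=2)=1 G3=NOT G4=NOT 1=0 G4=1(const) -> 10101
Step 3: G0=(0+0>=1)=0 G1=NOT G0=NOT 1=0 G2=(1+0>=2)=0 G3=NOT G4=NOT 1=0 G4=1(const) -> 00001
Step 4: G0=(0+0>=1)=0 G1=NOT G0=NOT 0=1 G2=(0+0>=2)=0 G3=NOT G4=NOT 1=0 G4=1(const) -> 01001
Step 5: G0=(1+0>=1)=1 G1=NOT G0=NOT 0=1 G2=(0+1>=2)=0 G3=NOT G4=NOT 1=0 G4=1(const) -> 11001
Cycle of length 4 starting at step 1 -> no fixed point

Answer: cycle 4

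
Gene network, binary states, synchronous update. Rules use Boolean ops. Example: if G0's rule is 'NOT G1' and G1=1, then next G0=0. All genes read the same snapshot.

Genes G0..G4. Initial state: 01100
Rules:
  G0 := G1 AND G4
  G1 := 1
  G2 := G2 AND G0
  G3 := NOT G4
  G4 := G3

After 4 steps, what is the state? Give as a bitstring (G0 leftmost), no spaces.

Step 1: G0=G1&G4=1&0=0 G1=1(const) G2=G2&G0=1&0=0 G3=NOT G4=NOT 0=1 G4=G3=0 -> 01010
Step 2: G0=G1&G4=1&0=0 G1=1(const) G2=G2&G0=0&0=0 G3=NOT G4=NOT 0=1 G4=G3=1 -> 01011
Step 3: G0=G1&G4=1&1=1 G1=1(const) G2=G2&G0=0&0=0 G3=NOT G4=NOT 1=0 G4=G3=1 -> 11001
Step 4: G0=G1&G4=1&1=1 G1=1(const) G2=G2&G0=0&1=0 G3=NOT G4=NOT 1=0 G4=G3=0 -> 11000

11000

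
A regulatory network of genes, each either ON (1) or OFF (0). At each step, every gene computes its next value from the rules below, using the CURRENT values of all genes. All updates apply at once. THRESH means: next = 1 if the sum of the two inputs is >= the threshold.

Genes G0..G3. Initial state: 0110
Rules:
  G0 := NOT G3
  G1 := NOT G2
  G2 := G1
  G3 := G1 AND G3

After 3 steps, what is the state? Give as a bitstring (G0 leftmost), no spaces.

Step 1: G0=NOT G3=NOT 0=1 G1=NOT G2=NOT 1=0 G2=G1=1 G3=G1&G3=1&0=0 -> 1010
Step 2: G0=NOT G3=NOT 0=1 G1=NOT G2=NOT 1=0 G2=G1=0 G3=G1&G3=0&0=0 -> 1000
Step 3: G0=NOT G3=NOT 0=1 G1=NOT G2=NOT 0=1 G2=G1=0 G3=G1&G3=0&0=0 -> 1100

1100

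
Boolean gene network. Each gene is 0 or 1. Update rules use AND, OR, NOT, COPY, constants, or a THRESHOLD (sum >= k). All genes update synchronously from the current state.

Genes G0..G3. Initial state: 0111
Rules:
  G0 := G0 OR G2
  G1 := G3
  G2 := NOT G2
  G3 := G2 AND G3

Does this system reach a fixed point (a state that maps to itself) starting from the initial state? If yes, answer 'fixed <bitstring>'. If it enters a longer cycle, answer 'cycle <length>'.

Step 0: 0111
Step 1: G0=G0|G2=0|1=1 G1=G3=1 G2=NOT G2=NOT 1=0 G3=G2&G3=1&1=1 -> 1101
Step 2: G0=G0|G2=1|0=1 G1=G3=1 G2=NOT G2=NOT 0=1 G3=G2&G3=0&1=0 -> 1110
Step 3: G0=G0|G2=1|1=1 G1=G3=0 G2=NOT G2=NOT 1=0 G3=G2&G3=1&0=0 -> 1000
Step 4: G0=G0|G2=1|0=1 G1=G3=0 G2=NOT G2=NOT 0=1 G3=G2&G3=0&0=0 -> 1010
Step 5: G0=G0|G2=1|1=1 G1=G3=0 G2=NOT G2=NOT 1=0 G3=G2&G3=1&0=0 -> 1000
Cycle of length 2 starting at step 3 -> no fixed point

Answer: cycle 2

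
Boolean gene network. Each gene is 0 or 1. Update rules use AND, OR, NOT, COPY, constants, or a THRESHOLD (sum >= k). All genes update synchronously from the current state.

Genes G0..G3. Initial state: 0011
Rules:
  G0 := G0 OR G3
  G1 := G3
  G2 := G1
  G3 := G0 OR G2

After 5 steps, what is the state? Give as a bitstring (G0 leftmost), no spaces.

Step 1: G0=G0|G3=0|1=1 G1=G3=1 G2=G1=0 G3=G0|G2=0|1=1 -> 1101
Step 2: G0=G0|G3=1|1=1 G1=G3=1 G2=G1=1 G3=G0|G2=1|0=1 -> 1111
Step 3: G0=G0|G3=1|1=1 G1=G3=1 G2=G1=1 G3=G0|G2=1|1=1 -> 1111
Step 4: G0=G0|G3=1|1=1 G1=G3=1 G2=G1=1 G3=G0|G2=1|1=1 -> 1111
Step 5: G0=G0|G3=1|1=1 G1=G3=1 G2=G1=1 G3=G0|G2=1|1=1 -> 1111

1111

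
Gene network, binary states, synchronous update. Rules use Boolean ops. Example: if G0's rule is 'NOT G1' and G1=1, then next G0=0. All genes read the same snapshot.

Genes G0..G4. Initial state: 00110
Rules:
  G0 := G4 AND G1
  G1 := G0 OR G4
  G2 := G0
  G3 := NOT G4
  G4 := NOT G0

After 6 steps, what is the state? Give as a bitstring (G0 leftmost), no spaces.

Step 1: G0=G4&G1=0&0=0 G1=G0|G4=0|0=0 G2=G0=0 G3=NOT G4=NOT 0=1 G4=NOT G0=NOT 0=1 -> 00011
Step 2: G0=G4&G1=1&0=0 G1=G0|G4=0|1=1 G2=G0=0 G3=NOT G4=NOT 1=0 G4=NOT G0=NOT 0=1 -> 01001
Step 3: G0=G4&G1=1&1=1 G1=G0|G4=0|1=1 G2=G0=0 G3=NOT G4=NOT 1=0 G4=NOT G0=NOT 0=1 -> 11001
Step 4: G0=G4&G1=1&1=1 G1=G0|G4=1|1=1 G2=G0=1 G3=NOT G4=NOT 1=0 G4=NOT G0=NOT 1=0 -> 11100
Step 5: G0=G4&G1=0&1=0 G1=G0|G4=1|0=1 G2=G0=1 G3=NOT G4=NOT 0=1 G4=NOT G0=NOT 1=0 -> 01110
Step 6: G0=G4&G1=0&1=0 G1=G0|G4=0|0=0 G2=G0=0 G3=NOT G4=NOT 0=1 G4=NOT G0=NOT 0=1 -> 00011

00011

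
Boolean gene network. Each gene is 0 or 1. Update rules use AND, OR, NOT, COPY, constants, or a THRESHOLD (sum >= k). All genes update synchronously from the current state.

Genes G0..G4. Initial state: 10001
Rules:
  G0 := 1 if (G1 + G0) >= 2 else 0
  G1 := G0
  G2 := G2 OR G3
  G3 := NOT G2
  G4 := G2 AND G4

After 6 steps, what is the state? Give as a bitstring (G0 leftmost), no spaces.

Step 1: G0=(0+1>=2)=0 G1=G0=1 G2=G2|G3=0|0=0 G3=NOT G2=NOT 0=1 G4=G2&G4=0&1=0 -> 01010
Step 2: G0=(1+0>=2)=0 G1=G0=0 G2=G2|G3=0|1=1 G3=NOT G2=NOT 0=1 G4=G2&G4=0&0=0 -> 00110
Step 3: G0=(0+0>=2)=0 G1=G0=0 G2=G2|G3=1|1=1 G3=NOT G2=NOT 1=0 G4=G2&G4=1&0=0 -> 00100
Step 4: G0=(0+0>=2)=0 G1=G0=0 G2=G2|G3=1|0=1 G3=NOT G2=NOT 1=0 G4=G2&G4=1&0=0 -> 00100
Step 5: G0=(0+0>=2)=0 G1=G0=0 G2=G2|G3=1|0=1 G3=NOT G2=NOT 1=0 G4=G2&G4=1&0=0 -> 00100
Step 6: G0=(0+0>=2)=0 G1=G0=0 G2=G2|G3=1|0=1 G3=NOT G2=NOT 1=0 G4=G2&G4=1&0=0 -> 00100

00100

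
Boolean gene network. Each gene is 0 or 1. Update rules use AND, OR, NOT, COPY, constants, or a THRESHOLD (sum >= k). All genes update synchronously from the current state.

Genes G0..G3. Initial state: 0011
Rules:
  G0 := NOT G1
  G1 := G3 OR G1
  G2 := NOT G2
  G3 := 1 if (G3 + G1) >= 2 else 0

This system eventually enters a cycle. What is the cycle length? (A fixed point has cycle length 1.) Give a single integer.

Step 0: 0011
Step 1: G0=NOT G1=NOT 0=1 G1=G3|G1=1|0=1 G2=NOT G2=NOT 1=0 G3=(1+0>=2)=0 -> 1100
Step 2: G0=NOT G1=NOT 1=0 G1=G3|G1=0|1=1 G2=NOT G2=NOT 0=1 G3=(0+1>=2)=0 -> 0110
Step 3: G0=NOT G1=NOT 1=0 G1=G3|G1=0|1=1 G2=NOT G2=NOT 1=0 G3=(0+1>=2)=0 -> 0100
Step 4: G0=NOT G1=NOT 1=0 G1=G3|G1=0|1=1 G2=NOT G2=NOT 0=1 G3=(0+1>=2)=0 -> 0110
State from step 4 equals state from step 2 -> cycle length 2

Answer: 2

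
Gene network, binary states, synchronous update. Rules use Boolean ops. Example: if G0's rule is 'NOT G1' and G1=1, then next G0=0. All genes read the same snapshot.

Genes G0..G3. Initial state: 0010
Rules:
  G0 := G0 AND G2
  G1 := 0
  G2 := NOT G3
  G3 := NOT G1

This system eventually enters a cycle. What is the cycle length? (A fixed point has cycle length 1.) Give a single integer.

Answer: 1

Derivation:
Step 0: 0010
Step 1: G0=G0&G2=0&1=0 G1=0(const) G2=NOT G3=NOT 0=1 G3=NOT G1=NOT 0=1 -> 0011
Step 2: G0=G0&G2=0&1=0 G1=0(const) G2=NOT G3=NOT 1=0 G3=NOT G1=NOT 0=1 -> 0001
Step 3: G0=G0&G2=0&0=0 G1=0(const) G2=NOT G3=NOT 1=0 G3=NOT G1=NOT 0=1 -> 0001
State from step 3 equals state from step 2 -> cycle length 1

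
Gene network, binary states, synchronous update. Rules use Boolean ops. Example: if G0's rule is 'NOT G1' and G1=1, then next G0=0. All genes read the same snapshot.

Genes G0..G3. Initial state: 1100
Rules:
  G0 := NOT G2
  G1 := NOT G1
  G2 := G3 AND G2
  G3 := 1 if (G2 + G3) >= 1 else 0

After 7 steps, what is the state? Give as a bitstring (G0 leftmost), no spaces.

Step 1: G0=NOT G2=NOT 0=1 G1=NOT G1=NOT 1=0 G2=G3&G2=0&0=0 G3=(0+0>=1)=0 -> 1000
Step 2: G0=NOT G2=NOT 0=1 G1=NOT G1=NOT 0=1 G2=G3&G2=0&0=0 G3=(0+0>=1)=0 -> 1100
Step 3: G0=NOT G2=NOT 0=1 G1=NOT G1=NOT 1=0 G2=G3&G2=0&0=0 G3=(0+0>=1)=0 -> 1000
Step 4: G0=NOT G2=NOT 0=1 G1=NOT G1=NOT 0=1 G2=G3&G2=0&0=0 G3=(0+0>=1)=0 -> 1100
Step 5: G0=NOT G2=NOT 0=1 G1=NOT G1=NOT 1=0 G2=G3&G2=0&0=0 G3=(0+0>=1)=0 -> 1000
Step 6: G0=NOT G2=NOT 0=1 G1=NOT G1=NOT 0=1 G2=G3&G2=0&0=0 G3=(0+0>=1)=0 -> 1100
Step 7: G0=NOT G2=NOT 0=1 G1=NOT G1=NOT 1=0 G2=G3&G2=0&0=0 G3=(0+0>=1)=0 -> 1000

1000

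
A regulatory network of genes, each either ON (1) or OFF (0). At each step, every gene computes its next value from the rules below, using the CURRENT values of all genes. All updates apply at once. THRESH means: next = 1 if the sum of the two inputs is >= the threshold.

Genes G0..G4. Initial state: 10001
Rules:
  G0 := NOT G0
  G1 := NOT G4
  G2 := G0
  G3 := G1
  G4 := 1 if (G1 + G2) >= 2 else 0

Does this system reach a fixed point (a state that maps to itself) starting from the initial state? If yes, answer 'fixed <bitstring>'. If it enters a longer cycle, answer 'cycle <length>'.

Step 0: 10001
Step 1: G0=NOT G0=NOT 1=0 G1=NOT G4=NOT 1=0 G2=G0=1 G3=G1=0 G4=(0+0>=2)=0 -> 00100
Step 2: G0=NOT G0=NOT 0=1 G1=NOT G4=NOT 0=1 G2=G0=0 G3=G1=0 G4=(0+1>=2)=0 -> 11000
Step 3: G0=NOT G0=NOT 1=0 G1=NOT G4=NOT 0=1 G2=G0=1 G3=G1=1 G4=(1+0>=2)=0 -> 01110
Step 4: G0=NOT G0=NOT 0=1 G1=NOT G4=NOT 0=1 G2=G0=0 G3=G1=1 G4=(1+1>=2)=1 -> 11011
Step 5: G0=NOT G0=NOT 1=0 G1=NOT G4=NOT 1=0 G2=G0=1 G3=G1=1 G4=(1+0>=2)=0 -> 00110
Step 6: G0=NOT G0=NOT 0=1 G1=NOT G4=NOT 0=1 G2=G0=0 G3=G1=0 G4=(0+1>=2)=0 -> 11000
Cycle of length 4 starting at step 2 -> no fixed point

Answer: cycle 4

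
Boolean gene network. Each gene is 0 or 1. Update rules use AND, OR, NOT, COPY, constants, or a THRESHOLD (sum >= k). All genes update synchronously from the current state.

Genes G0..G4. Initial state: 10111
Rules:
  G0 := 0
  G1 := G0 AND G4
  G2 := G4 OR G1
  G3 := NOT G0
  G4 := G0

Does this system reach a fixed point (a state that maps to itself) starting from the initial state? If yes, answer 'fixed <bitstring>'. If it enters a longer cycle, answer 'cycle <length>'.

Answer: fixed 00010

Derivation:
Step 0: 10111
Step 1: G0=0(const) G1=G0&G4=1&1=1 G2=G4|G1=1|0=1 G3=NOT G0=NOT 1=0 G4=G0=1 -> 01101
Step 2: G0=0(const) G1=G0&G4=0&1=0 G2=G4|G1=1|1=1 G3=NOT G0=NOT 0=1 G4=G0=0 -> 00110
Step 3: G0=0(const) G1=G0&G4=0&0=0 G2=G4|G1=0|0=0 G3=NOT G0=NOT 0=1 G4=G0=0 -> 00010
Step 4: G0=0(const) G1=G0&G4=0&0=0 G2=G4|G1=0|0=0 G3=NOT G0=NOT 0=1 G4=G0=0 -> 00010
Fixed point reached at step 3: 00010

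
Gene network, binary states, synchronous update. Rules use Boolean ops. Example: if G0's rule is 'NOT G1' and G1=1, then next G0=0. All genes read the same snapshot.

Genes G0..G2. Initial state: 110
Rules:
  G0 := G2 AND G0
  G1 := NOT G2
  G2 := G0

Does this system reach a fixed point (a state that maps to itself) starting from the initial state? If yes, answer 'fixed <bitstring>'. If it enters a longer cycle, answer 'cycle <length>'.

Answer: fixed 010

Derivation:
Step 0: 110
Step 1: G0=G2&G0=0&1=0 G1=NOT G2=NOT 0=1 G2=G0=1 -> 011
Step 2: G0=G2&G0=1&0=0 G1=NOT G2=NOT 1=0 G2=G0=0 -> 000
Step 3: G0=G2&G0=0&0=0 G1=NOT G2=NOT 0=1 G2=G0=0 -> 010
Step 4: G0=G2&G0=0&0=0 G1=NOT G2=NOT 0=1 G2=G0=0 -> 010
Fixed point reached at step 3: 010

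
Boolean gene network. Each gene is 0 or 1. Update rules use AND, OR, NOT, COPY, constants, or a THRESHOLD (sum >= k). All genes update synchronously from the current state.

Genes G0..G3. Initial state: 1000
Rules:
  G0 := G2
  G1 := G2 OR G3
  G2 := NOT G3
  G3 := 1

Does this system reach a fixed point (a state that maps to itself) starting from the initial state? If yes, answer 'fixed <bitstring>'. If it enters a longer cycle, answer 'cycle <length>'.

Step 0: 1000
Step 1: G0=G2=0 G1=G2|G3=0|0=0 G2=NOT G3=NOT 0=1 G3=1(const) -> 0011
Step 2: G0=G2=1 G1=G2|G3=1|1=1 G2=NOT G3=NOT 1=0 G3=1(const) -> 1101
Step 3: G0=G2=0 G1=G2|G3=0|1=1 G2=NOT G3=NOT 1=0 G3=1(const) -> 0101
Step 4: G0=G2=0 G1=G2|G3=0|1=1 G2=NOT G3=NOT 1=0 G3=1(const) -> 0101
Fixed point reached at step 3: 0101

Answer: fixed 0101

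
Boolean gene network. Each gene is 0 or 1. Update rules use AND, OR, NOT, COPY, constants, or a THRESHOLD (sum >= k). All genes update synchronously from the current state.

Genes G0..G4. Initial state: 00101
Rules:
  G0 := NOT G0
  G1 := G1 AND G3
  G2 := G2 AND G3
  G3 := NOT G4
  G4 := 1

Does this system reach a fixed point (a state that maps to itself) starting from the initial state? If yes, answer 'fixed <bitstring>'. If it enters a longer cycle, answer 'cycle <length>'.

Answer: cycle 2

Derivation:
Step 0: 00101
Step 1: G0=NOT G0=NOT 0=1 G1=G1&G3=0&0=0 G2=G2&G3=1&0=0 G3=NOT G4=NOT 1=0 G4=1(const) -> 10001
Step 2: G0=NOT G0=NOT 1=0 G1=G1&G3=0&0=0 G2=G2&G3=0&0=0 G3=NOT G4=NOT 1=0 G4=1(const) -> 00001
Step 3: G0=NOT G0=NOT 0=1 G1=G1&G3=0&0=0 G2=G2&G3=0&0=0 G3=NOT G4=NOT 1=0 G4=1(const) -> 10001
Cycle of length 2 starting at step 1 -> no fixed point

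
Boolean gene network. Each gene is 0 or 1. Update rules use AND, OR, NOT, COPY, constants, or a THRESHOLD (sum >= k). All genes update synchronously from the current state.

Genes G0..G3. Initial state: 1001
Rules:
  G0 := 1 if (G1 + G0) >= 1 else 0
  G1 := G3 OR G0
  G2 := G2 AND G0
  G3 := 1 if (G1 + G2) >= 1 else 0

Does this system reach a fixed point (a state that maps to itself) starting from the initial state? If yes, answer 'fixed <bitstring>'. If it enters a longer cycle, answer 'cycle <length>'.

Step 0: 1001
Step 1: G0=(0+1>=1)=1 G1=G3|G0=1|1=1 G2=G2&G0=0&1=0 G3=(0+0>=1)=0 -> 1100
Step 2: G0=(1+1>=1)=1 G1=G3|G0=0|1=1 G2=G2&G0=0&1=0 G3=(1+0>=1)=1 -> 1101
Step 3: G0=(1+1>=1)=1 G1=G3|G0=1|1=1 G2=G2&G0=0&1=0 G3=(1+0>=1)=1 -> 1101
Fixed point reached at step 2: 1101

Answer: fixed 1101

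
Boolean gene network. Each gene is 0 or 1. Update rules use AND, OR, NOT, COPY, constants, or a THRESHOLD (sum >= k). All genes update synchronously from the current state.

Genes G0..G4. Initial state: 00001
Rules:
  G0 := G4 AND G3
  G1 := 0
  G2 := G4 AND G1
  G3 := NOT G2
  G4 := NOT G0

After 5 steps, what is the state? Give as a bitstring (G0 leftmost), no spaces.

Step 1: G0=G4&G3=1&0=0 G1=0(const) G2=G4&G1=1&0=0 G3=NOT G2=NOT 0=1 G4=NOT G0=NOT 0=1 -> 00011
Step 2: G0=G4&G3=1&1=1 G1=0(const) G2=G4&G1=1&0=0 G3=NOT G2=NOT 0=1 G4=NOT G0=NOT 0=1 -> 10011
Step 3: G0=G4&G3=1&1=1 G1=0(const) G2=G4&G1=1&0=0 G3=NOT G2=NOT 0=1 G4=NOT G0=NOT 1=0 -> 10010
Step 4: G0=G4&G3=0&1=0 G1=0(const) G2=G4&G1=0&0=0 G3=NOT G2=NOT 0=1 G4=NOT G0=NOT 1=0 -> 00010
Step 5: G0=G4&G3=0&1=0 G1=0(const) G2=G4&G1=0&0=0 G3=NOT G2=NOT 0=1 G4=NOT G0=NOT 0=1 -> 00011

00011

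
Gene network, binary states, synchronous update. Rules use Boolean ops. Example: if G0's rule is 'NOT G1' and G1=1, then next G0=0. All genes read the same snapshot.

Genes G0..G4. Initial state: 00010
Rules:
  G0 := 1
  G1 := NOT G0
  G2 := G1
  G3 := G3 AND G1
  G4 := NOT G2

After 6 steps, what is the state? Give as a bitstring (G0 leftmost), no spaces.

Step 1: G0=1(const) G1=NOT G0=NOT 0=1 G2=G1=0 G3=G3&G1=1&0=0 G4=NOT G2=NOT 0=1 -> 11001
Step 2: G0=1(const) G1=NOT G0=NOT 1=0 G2=G1=1 G3=G3&G1=0&1=0 G4=NOT G2=NOT 0=1 -> 10101
Step 3: G0=1(const) G1=NOT G0=NOT 1=0 G2=G1=0 G3=G3&G1=0&0=0 G4=NOT G2=NOT 1=0 -> 10000
Step 4: G0=1(const) G1=NOT G0=NOT 1=0 G2=G1=0 G3=G3&G1=0&0=0 G4=NOT G2=NOT 0=1 -> 10001
Step 5: G0=1(const) G1=NOT G0=NOT 1=0 G2=G1=0 G3=G3&G1=0&0=0 G4=NOT G2=NOT 0=1 -> 10001
Step 6: G0=1(const) G1=NOT G0=NOT 1=0 G2=G1=0 G3=G3&G1=0&0=0 G4=NOT G2=NOT 0=1 -> 10001

10001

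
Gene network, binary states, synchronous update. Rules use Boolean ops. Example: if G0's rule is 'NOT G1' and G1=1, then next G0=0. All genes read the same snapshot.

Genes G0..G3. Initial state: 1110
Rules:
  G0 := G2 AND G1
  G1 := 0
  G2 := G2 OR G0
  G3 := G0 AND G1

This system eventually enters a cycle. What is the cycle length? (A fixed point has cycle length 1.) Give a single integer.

Step 0: 1110
Step 1: G0=G2&G1=1&1=1 G1=0(const) G2=G2|G0=1|1=1 G3=G0&G1=1&1=1 -> 1011
Step 2: G0=G2&G1=1&0=0 G1=0(const) G2=G2|G0=1|1=1 G3=G0&G1=1&0=0 -> 0010
Step 3: G0=G2&G1=1&0=0 G1=0(const) G2=G2|G0=1|0=1 G3=G0&G1=0&0=0 -> 0010
State from step 3 equals state from step 2 -> cycle length 1

Answer: 1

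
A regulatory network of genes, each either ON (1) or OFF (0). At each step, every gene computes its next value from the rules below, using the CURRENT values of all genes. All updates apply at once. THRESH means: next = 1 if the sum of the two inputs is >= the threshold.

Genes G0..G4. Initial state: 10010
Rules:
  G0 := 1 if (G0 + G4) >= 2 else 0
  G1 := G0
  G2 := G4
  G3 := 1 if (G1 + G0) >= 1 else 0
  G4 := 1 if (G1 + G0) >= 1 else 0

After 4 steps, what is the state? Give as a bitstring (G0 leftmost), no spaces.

Step 1: G0=(1+0>=2)=0 G1=G0=1 G2=G4=0 G3=(0+1>=1)=1 G4=(0+1>=1)=1 -> 01011
Step 2: G0=(0+1>=2)=0 G1=G0=0 G2=G4=1 G3=(1+0>=1)=1 G4=(1+0>=1)=1 -> 00111
Step 3: G0=(0+1>=2)=0 G1=G0=0 G2=G4=1 G3=(0+0>=1)=0 G4=(0+0>=1)=0 -> 00100
Step 4: G0=(0+0>=2)=0 G1=G0=0 G2=G4=0 G3=(0+0>=1)=0 G4=(0+0>=1)=0 -> 00000

00000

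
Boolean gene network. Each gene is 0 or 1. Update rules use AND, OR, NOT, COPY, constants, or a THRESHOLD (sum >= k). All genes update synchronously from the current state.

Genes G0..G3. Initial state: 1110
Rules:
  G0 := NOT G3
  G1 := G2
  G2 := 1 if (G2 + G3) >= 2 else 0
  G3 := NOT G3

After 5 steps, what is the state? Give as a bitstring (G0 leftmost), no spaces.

Step 1: G0=NOT G3=NOT 0=1 G1=G2=1 G2=(1+0>=2)=0 G3=NOT G3=NOT 0=1 -> 1101
Step 2: G0=NOT G3=NOT 1=0 G1=G2=0 G2=(0+1>=2)=0 G3=NOT G3=NOT 1=0 -> 0000
Step 3: G0=NOT G3=NOT 0=1 G1=G2=0 G2=(0+0>=2)=0 G3=NOT G3=NOT 0=1 -> 1001
Step 4: G0=NOT G3=NOT 1=0 G1=G2=0 G2=(0+1>=2)=0 G3=NOT G3=NOT 1=0 -> 0000
Step 5: G0=NOT G3=NOT 0=1 G1=G2=0 G2=(0+0>=2)=0 G3=NOT G3=NOT 0=1 -> 1001

1001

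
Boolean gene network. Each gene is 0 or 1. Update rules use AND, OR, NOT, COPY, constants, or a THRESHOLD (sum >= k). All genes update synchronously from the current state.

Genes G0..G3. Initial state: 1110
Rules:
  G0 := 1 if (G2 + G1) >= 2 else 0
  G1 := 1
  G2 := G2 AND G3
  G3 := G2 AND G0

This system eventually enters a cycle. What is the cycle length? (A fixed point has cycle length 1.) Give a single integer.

Step 0: 1110
Step 1: G0=(1+1>=2)=1 G1=1(const) G2=G2&G3=1&0=0 G3=G2&G0=1&1=1 -> 1101
Step 2: G0=(0+1>=2)=0 G1=1(const) G2=G2&G3=0&1=0 G3=G2&G0=0&1=0 -> 0100
Step 3: G0=(0+1>=2)=0 G1=1(const) G2=G2&G3=0&0=0 G3=G2&G0=0&0=0 -> 0100
State from step 3 equals state from step 2 -> cycle length 1

Answer: 1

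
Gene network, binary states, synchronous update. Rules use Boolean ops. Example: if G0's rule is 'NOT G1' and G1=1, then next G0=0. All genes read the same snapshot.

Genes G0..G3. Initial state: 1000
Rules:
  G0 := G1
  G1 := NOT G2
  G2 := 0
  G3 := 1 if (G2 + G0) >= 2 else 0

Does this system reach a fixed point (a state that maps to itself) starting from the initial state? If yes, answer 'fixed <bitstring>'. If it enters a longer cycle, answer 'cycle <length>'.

Step 0: 1000
Step 1: G0=G1=0 G1=NOT G2=NOT 0=1 G2=0(const) G3=(0+1>=2)=0 -> 0100
Step 2: G0=G1=1 G1=NOT G2=NOT 0=1 G2=0(const) G3=(0+0>=2)=0 -> 1100
Step 3: G0=G1=1 G1=NOT G2=NOT 0=1 G2=0(const) G3=(0+1>=2)=0 -> 1100
Fixed point reached at step 2: 1100

Answer: fixed 1100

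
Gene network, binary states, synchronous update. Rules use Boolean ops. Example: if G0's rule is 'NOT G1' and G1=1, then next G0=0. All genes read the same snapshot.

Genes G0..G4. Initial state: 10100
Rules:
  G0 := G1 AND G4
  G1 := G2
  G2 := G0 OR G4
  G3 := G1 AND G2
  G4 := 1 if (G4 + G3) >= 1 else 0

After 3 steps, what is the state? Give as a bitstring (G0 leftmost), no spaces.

Step 1: G0=G1&G4=0&0=0 G1=G2=1 G2=G0|G4=1|0=1 G3=G1&G2=0&1=0 G4=(0+0>=1)=0 -> 01100
Step 2: G0=G1&G4=1&0=0 G1=G2=1 G2=G0|G4=0|0=0 G3=G1&G2=1&1=1 G4=(0+0>=1)=0 -> 01010
Step 3: G0=G1&G4=1&0=0 G1=G2=0 G2=G0|G4=0|0=0 G3=G1&G2=1&0=0 G4=(0+1>=1)=1 -> 00001

00001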